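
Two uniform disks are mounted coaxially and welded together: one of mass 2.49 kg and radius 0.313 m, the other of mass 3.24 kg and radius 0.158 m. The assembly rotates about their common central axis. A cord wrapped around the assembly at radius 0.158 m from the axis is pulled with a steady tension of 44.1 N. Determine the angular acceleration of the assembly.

I = ½M₁R₁² + ½M₂R₂² = ½(2.49)(0.313)² + ½(3.24)(0.158)² = 0.1624 kg·m².
τ = F r = (44.1)(0.158) = 6.968 N·m.
α = τ/I = 6.968/0.1624 = 42.90 rad/s².

α ≈ 42.9 rad/s²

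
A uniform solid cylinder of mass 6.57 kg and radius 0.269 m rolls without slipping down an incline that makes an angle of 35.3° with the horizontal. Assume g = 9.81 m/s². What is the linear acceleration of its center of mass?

Translation along the incline: Mg sinθ − f = Ma.
Rotation about the center: fR = Iα with I = ½MR². No-slip gives a = αR, so f = (I/R²)a = (1/2)M a.
Substituting: Mg sinθ = (1 + 0.5000)Ma, so a = g sinθ/(1 + 0.5000) = (9.81) sin 35.3° / 1.500 = 3.779 m/s².

a ≈ 3.78 m/s²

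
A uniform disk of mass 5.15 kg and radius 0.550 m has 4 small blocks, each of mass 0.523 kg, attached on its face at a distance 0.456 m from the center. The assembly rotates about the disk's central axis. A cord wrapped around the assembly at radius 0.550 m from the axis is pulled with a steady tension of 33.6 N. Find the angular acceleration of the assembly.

α ≈ 15.2 rad/s²

I_disk = ½MR² = ½(5.15)(0.550)² = 0.7789 kg·m².
I_blocks = 4·m·r² = 4(0.523)(0.456)² = 0.4350 kg·m².
Total I = 1.214 kg·m².
τ = F r = (33.6)(0.550) = 18.48 N·m.
α = τ/I = 18.48/1.214 = 15.22 rad/s².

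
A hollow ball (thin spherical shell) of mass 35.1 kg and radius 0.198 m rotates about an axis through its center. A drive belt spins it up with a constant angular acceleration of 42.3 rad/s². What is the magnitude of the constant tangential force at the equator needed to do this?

F ≈ 196 N

I = (2/3)MR² = (2/3)(35.1)(0.198)² = 0.9174 kg·m².
The required torque is τ = Iα = (0.9174)(42.30) = 38.80 N·m.
A tangential force at the equator gives τ = FR, so F = τ/R = 38.80/0.198 = 196.0 N.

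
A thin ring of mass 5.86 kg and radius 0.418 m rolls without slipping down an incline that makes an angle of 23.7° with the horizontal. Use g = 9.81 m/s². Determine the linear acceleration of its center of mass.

Translation along the incline: Mg sinθ − f = Ma.
Rotation about the center: fR = Iα with I = MR². No-slip gives a = αR, so f = (I/R²)a = M a.
Substituting: Mg sinθ = (1 + 1.000)Ma, so a = g sinθ/(1 + 1.000) = (9.81) sin 23.7° / 2.000 = 1.972 m/s².

a ≈ 1.97 m/s²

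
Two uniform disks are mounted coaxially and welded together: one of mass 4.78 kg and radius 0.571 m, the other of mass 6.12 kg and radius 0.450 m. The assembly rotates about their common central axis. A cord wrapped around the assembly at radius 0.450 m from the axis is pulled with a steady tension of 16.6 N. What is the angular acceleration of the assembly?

α ≈ 5.34 rad/s²

I = ½M₁R₁² + ½M₂R₂² = ½(4.78)(0.571)² + ½(6.12)(0.450)² = 1.399 kg·m².
τ = F r = (16.6)(0.450) = 7.470 N·m.
α = τ/I = 7.470/1.399 = 5.340 rad/s².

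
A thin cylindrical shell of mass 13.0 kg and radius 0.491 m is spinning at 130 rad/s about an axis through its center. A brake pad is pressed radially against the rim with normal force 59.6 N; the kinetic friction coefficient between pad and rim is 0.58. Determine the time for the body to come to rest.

t ≈ 24.0 s

I = MR² = (13.0)(0.491)² = 3.134 kg·m².
Friction force f = μN = (0.58)(59.6) = 34.57 N at the rim; torque magnitude τ = fR = 16.97 N·m, opposing ω.
|α| = τ/I = 16.97/3.134 = 5.416 rad/s² (deceleration).
0 = ω₀ − |α|t ⇒ t = ω₀/|α| = 130/5.416 = 24.00 s.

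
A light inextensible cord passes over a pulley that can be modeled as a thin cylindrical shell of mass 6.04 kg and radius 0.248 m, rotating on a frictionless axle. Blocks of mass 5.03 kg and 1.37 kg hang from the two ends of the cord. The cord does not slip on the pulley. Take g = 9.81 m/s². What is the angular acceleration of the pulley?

I = MR² = (6.04)(0.248)² = 0.3715 kg·m².
Heavier block: m₁g − T₁ = m₁a. Lighter block: T₂ − m₂g = m₂a.
Pulley: (T₁ − T₂)R = Iα = I(a/R), so T₁ − T₂ = (I/R²)a = 1·M_p a = 6.040·a.
Adding the three: (m₁ − m₂)g = (m₁ + m₂ + 6.040)a, so a = (5.03 − 1.37)(9.81)/(5.03 + 1.37 + 6.040) = 2.886 m/s².
α = a/R = 2.886/0.248 = 11.64 rad/s².

α ≈ 11.6 rad/s²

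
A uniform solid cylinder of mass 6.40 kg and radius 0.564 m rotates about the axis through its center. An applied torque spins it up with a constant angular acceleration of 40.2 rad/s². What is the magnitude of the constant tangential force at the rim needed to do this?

I = ½MR² = (1/2)(6.40)(0.564)² = 1.018 kg·m².
The required torque is τ = Iα = (1.018)(40.20) = 40.92 N·m.
A tangential force at the rim gives τ = FR, so F = τ/R = 40.92/0.564 = 72.55 N.

F ≈ 72.6 N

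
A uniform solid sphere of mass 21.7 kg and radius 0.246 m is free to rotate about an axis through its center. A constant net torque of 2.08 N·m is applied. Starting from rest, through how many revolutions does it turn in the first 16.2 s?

I = (2/5)MR² = (2/5)(21.7)(0.246)² = 0.5253 kg·m².
α = τ/I = 2.08/0.5253 = 3.960 rad/s².
θ = ½αt² = ½(3.960)(16.2)² = 519.6 rad.
Revolutions = θ/(2π) = 82.70.

≈ 82.7 revolutions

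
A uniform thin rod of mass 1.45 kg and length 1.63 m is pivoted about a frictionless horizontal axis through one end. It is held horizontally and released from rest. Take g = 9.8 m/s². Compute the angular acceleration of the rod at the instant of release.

About the pivot, I = (1/3)ML² = (1/3)(1.45)(1.63)² = 1.284 kg·m².
The weight acts at the center, a distance L/2 = 0.8150 m from the pivot; τ = Mg(L/2) = 11.58 N·m.
α = τ/I = 11.58/1.284 = 9.018 rad/s².

α ≈ 9.02 rad/s²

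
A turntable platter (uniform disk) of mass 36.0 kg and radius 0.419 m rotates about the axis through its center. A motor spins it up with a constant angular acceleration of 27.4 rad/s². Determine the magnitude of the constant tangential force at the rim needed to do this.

I = ½MR² = (1/2)(36.0)(0.419)² = 3.160 kg·m².
The required torque is τ = Iα = (3.160)(27.40) = 86.59 N·m.
A tangential force at the rim gives τ = FR, so F = τ/R = 86.59/0.419 = 206.7 N.

F ≈ 207 N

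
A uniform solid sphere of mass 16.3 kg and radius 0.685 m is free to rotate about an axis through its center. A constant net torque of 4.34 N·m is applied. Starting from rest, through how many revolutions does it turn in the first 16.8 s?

I = (2/5)MR² = (2/5)(16.3)(0.685)² = 3.059 kg·m².
α = τ/I = 4.34/3.059 = 1.419 rad/s².
θ = ½αt² = ½(1.419)(16.8)² = 200.2 rad.
Revolutions = θ/(2π) = 31.86.

≈ 31.9 revolutions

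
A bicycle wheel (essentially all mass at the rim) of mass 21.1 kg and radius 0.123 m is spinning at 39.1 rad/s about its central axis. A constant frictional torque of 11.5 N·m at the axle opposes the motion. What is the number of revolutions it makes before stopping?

I = MR² = (21.1)(0.123)² = 0.3192 kg·m².
The net torque has magnitude 11.5 N·m, opposing ω.
|α| = τ/I = 11.50/0.3192 = 36.03 rad/s² (deceleration).
ω² = ω₀² − 2|α|θ with ω = 0 ⇒ θ = ω₀²/(2|α|) = 21.22 rad = 3.377 rev.

≈ 3.38 revolutions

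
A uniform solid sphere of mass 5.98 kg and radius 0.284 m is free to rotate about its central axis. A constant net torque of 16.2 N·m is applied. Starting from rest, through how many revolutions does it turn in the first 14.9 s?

I = (2/5)MR² = (2/5)(5.98)(0.284)² = 0.1929 kg·m².
α = τ/I = 16.2/0.1929 = 83.97 rad/s².
θ = ½αt² = ½(83.97)(14.9)² = 9321 rad.
Revolutions = θ/(2π) = 1483.

≈ 1480 revolutions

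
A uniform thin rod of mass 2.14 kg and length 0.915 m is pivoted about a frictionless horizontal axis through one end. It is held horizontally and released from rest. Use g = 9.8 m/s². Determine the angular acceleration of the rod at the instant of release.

α ≈ 16.1 rad/s²

About the pivot, I = (1/3)ML² = (1/3)(2.14)(0.915)² = 0.5972 kg·m².
The weight acts at the center, a distance L/2 = 0.4575 m from the pivot; τ = Mg(L/2) = 9.595 N·m.
α = τ/I = 9.595/0.5972 = 16.07 rad/s².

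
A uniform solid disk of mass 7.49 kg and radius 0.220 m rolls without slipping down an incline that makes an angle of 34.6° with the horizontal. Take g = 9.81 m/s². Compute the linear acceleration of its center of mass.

a ≈ 3.71 m/s²

Translation along the incline: Mg sinθ − f = Ma.
Rotation about the center: fR = Iα with I = ½MR². No-slip gives a = αR, so f = (I/R²)a = (1/2)M a.
Substituting: Mg sinθ = (1 + 0.5000)Ma, so a = g sinθ/(1 + 0.5000) = (9.81) sin 34.6° / 1.500 = 3.714 m/s².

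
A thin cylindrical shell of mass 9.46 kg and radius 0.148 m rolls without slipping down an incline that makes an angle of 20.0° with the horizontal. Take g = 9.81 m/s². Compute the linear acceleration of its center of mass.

Translation along the incline: Mg sinθ − f = Ma.
Rotation about the center: fR = Iα with I = MR². No-slip gives a = αR, so f = (I/R²)a = M a.
Substituting: Mg sinθ = (1 + 1.000)Ma, so a = g sinθ/(1 + 1.000) = (9.81) sin 20.0° / 2.000 = 1.678 m/s².

a ≈ 1.68 m/s²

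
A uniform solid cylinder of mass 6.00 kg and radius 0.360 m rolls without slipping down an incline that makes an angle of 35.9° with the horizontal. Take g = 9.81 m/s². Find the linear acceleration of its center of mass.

Translation along the incline: Mg sinθ − f = Ma.
Rotation about the center: fR = Iα with I = ½MR². No-slip gives a = αR, so f = (I/R²)a = (1/2)M a.
Substituting: Mg sinθ = (1 + 0.5000)Ma, so a = g sinθ/(1 + 0.5000) = (9.81) sin 35.9° / 1.500 = 3.835 m/s².

a ≈ 3.83 m/s²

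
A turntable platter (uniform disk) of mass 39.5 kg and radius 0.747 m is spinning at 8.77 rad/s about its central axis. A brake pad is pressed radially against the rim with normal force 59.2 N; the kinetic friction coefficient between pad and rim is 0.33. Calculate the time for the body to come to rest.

I = ½MR² = (1/2)(39.5)(0.747)² = 11.02 kg·m².
Friction force f = μN = (0.33)(59.2) = 19.54 N at the rim; torque magnitude τ = fR = 14.59 N·m, opposing ω.
|α| = τ/I = 14.59/11.02 = 1.324 rad/s² (deceleration).
0 = ω₀ − |α|t ⇒ t = ω₀/|α| = 8.77/1.324 = 6.623 s.

t ≈ 6.62 s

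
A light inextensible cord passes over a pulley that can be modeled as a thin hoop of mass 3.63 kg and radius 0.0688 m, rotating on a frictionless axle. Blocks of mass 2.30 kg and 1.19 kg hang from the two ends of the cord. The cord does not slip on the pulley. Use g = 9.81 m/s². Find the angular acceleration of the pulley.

α ≈ 22.2 rad/s²

I = MR² = (3.63)(0.0688)² = 0.01718 kg·m².
Heavier block: m₁g − T₁ = m₁a. Lighter block: T₂ − m₂g = m₂a.
Pulley: (T₁ − T₂)R = Iα = I(a/R), so T₁ − T₂ = (I/R²)a = 1·M_p a = 3.630·a.
Adding the three: (m₁ − m₂)g = (m₁ + m₂ + 3.630)a, so a = (2.30 − 1.19)(9.81)/(2.30 + 1.19 + 3.630) = 1.529 m/s².
α = a/R = 1.529/0.0688 = 22.23 rad/s².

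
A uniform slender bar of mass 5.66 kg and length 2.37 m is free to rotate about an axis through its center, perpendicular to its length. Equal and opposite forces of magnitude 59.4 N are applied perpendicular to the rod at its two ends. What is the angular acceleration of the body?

I = (1/12)ML² = (1/12)(5.66)(2.37)² = 2.649 kg·m².
The couple gives τ = F·(L/2) + F·(L/2) = F L = (59.4)(2.37) = 140.8 N·m.
From τ = Iα: α = 140.8/2.649 = 53.14 rad/s².

α ≈ 53.1 rad/s²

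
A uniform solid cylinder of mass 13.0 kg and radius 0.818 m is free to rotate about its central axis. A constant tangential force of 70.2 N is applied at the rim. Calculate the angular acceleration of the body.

α ≈ 13.2 rad/s²

I = ½MR² = (1/2)(13.0)(0.818)² = 4.349 kg·m².
τ = F R = (70.2)(0.818) = 57.42 N·m.
From τ = Iα: α = 57.42/4.349 = 13.20 rad/s².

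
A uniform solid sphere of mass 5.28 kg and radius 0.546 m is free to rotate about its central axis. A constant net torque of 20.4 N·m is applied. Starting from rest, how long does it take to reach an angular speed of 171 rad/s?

t ≈ 5.28 s

I = (2/5)MR² = (2/5)(5.28)(0.546)² = 0.6296 kg·m².
α = τ/I = 20.4/0.6296 = 32.40 rad/s².
ω = αt ⇒ t = ω/α = 171/32.40 = 5.278 s.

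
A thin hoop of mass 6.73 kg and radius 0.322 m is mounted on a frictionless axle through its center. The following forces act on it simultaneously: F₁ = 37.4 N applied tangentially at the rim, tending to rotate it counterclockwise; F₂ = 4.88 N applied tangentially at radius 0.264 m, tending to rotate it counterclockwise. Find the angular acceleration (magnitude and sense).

I = MR² = (6.73)(0.322)² = 0.6978 kg·m².
Taking counterclockwise as positive: τ₁ = +(37.4)(0.322) = +12.04 N·m; τ₂ = +(4.88)(0.264) = +1.288 N·m.
Net torque τ = 13.33 N·m.
α = τ/I = 13.33/0.6978 = 19.10 rad/s².

α ≈ 19.1 rad/s², counterclockwise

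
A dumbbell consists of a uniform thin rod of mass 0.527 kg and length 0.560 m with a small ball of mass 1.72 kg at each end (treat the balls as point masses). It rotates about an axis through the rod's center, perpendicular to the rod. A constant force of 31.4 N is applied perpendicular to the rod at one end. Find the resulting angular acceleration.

α ≈ 31.0 rad/s²

I_rod = (1/12)ML² = (1/12)(0.527)(0.560)² = 0.01377 kg·m².
I_balls = 2·m·(L/2)² = 2(1.72)(0.2800)² = 0.2697 kg·m².
Total I = 0.2835 kg·m².
τ = F·(L/2) = (31.4)(0.280) = 8.792 N·m.
α = τ/I = 8.792/0.2835 = 31.02 rad/s².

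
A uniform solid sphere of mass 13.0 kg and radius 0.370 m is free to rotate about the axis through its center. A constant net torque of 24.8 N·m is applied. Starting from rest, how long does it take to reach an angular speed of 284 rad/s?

I = (2/5)MR² = (2/5)(13.0)(0.370)² = 0.7119 kg·m².
α = τ/I = 24.8/0.7119 = 34.84 rad/s².
ω = αt ⇒ t = ω/α = 284/34.84 = 8.152 s.

t ≈ 8.15 s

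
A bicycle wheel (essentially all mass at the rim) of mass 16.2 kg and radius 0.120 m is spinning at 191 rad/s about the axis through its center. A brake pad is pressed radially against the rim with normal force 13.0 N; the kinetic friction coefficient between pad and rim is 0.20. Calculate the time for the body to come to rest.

t ≈ 143 s

I = MR² = (16.2)(0.120)² = 0.2333 kg·m².
Friction force f = μN = (0.20)(13.0) = 2.600 N at the rim; torque magnitude τ = fR = 0.3120 N·m, opposing ω.
|α| = τ/I = 0.3120/0.2333 = 1.337 rad/s² (deceleration).
0 = ω₀ − |α|t ⇒ t = ω₀/|α| = 191/1.337 = 142.8 s.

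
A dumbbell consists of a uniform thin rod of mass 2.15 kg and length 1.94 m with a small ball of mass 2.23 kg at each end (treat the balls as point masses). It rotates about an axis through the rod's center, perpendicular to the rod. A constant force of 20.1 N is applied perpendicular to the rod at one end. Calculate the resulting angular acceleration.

α ≈ 4.00 rad/s²

I_rod = (1/12)ML² = (1/12)(2.15)(1.94)² = 0.6743 kg·m².
I_balls = 2·m·(L/2)² = 2(2.23)(0.9700)² = 4.196 kg·m².
Total I = 4.871 kg·m².
τ = F·(L/2) = (20.1)(0.970) = 19.50 N·m.
α = τ/I = 19.50/4.871 = 4.003 rad/s².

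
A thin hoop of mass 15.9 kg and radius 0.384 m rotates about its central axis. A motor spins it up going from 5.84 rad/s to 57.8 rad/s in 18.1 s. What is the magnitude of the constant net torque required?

τ ≈ 6.73 N·m

I = MR² = (15.9)(0.384)² = 2.345 kg·m².
α = Δω/Δt = (57.8 − 5.84)/18.1 = 2.871 rad/s².
τ = Iα = (2.345)(2.871) = 6.731 N·m.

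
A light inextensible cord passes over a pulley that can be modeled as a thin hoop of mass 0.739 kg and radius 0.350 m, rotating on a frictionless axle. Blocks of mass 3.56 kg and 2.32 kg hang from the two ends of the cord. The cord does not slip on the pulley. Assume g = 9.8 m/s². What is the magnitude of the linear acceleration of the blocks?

I = MR² = (0.739)(0.350)² = 0.09053 kg·m².
Heavier block: m₁g − T₁ = m₁a. Lighter block: T₂ − m₂g = m₂a.
Pulley: (T₁ − T₂)R = Iα = I(a/R), so T₁ − T₂ = (I/R²)a = 1·M_p a = 0.7390·a.
Adding the three: (m₁ − m₂)g = (m₁ + m₂ + 0.7390)a, so a = (3.56 − 2.32)(9.8)/(3.56 + 2.32 + 0.7390) = 1.836 m/s².

a ≈ 1.84 m/s²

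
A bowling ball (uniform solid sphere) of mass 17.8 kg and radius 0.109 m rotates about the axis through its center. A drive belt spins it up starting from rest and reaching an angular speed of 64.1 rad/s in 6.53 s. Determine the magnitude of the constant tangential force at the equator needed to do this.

F ≈ 7.62 N

I = (2/5)MR² = (2/5)(17.8)(0.109)² = 0.08459 kg·m².
α = Δω/Δt = (64.1 − 0)/6.53 = 9.816 rad/s².
The required torque is τ = Iα = (0.08459)(9.816) = 0.8304 N·m.
A tangential force at the equator gives τ = FR, so F = τ/R = 0.8304/0.109 = 7.618 N.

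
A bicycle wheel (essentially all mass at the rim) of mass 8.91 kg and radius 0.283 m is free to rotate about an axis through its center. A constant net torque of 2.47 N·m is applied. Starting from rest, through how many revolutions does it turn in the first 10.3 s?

≈ 29.2 revolutions

I = MR² = (8.91)(0.283)² = 0.7136 kg·m².
α = τ/I = 2.47/0.7136 = 3.461 rad/s².
θ = ½αt² = ½(3.461)(10.3)² = 183.6 rad.
Revolutions = θ/(2π) = 29.22.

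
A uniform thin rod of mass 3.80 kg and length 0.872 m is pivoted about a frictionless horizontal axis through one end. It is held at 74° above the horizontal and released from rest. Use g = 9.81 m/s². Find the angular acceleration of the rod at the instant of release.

α ≈ 4.65 rad/s²

About the pivot, I = (1/3)ML² = (1/3)(3.80)(0.872)² = 0.9632 kg·m².
The weight acts at the center, a distance L/2 = 0.4360 m from the pivot; τ = Mg(L/2) cos 74° = 4.480 N·m.
α = τ/I = 4.480/0.9632 = 4.651 rad/s².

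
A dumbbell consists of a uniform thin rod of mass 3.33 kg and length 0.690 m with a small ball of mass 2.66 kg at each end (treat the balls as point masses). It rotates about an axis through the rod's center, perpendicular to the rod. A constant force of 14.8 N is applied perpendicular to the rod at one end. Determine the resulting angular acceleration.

α ≈ 6.67 rad/s²

I_rod = (1/12)ML² = (1/12)(3.33)(0.690)² = 0.1321 kg·m².
I_balls = 2·m·(L/2)² = 2(2.66)(0.3450)² = 0.6332 kg·m².
Total I = 0.7653 kg·m².
τ = F·(L/2) = (14.8)(0.345) = 5.106 N·m.
α = τ/I = 5.106/0.7653 = 6.672 rad/s².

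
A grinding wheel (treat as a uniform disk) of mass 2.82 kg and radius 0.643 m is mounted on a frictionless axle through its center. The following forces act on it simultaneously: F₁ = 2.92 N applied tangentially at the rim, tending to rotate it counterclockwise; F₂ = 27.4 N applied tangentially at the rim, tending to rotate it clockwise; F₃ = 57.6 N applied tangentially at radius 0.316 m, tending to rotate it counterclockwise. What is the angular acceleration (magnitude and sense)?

I = ½MR² = (1/2)(2.82)(0.643)² = 0.5830 kg·m².
Taking counterclockwise as positive: τ₁ = +(2.92)(0.643) = +1.878 N·m; τ₂ = −(27.4)(0.643) = −17.62 N·m; τ₃ = +(57.6)(0.316) = +18.20 N·m.
Net torque τ = 2.461 N·m.
α = τ/I = 2.461/0.5830 = 4.221 rad/s².

α ≈ 4.22 rad/s², counterclockwise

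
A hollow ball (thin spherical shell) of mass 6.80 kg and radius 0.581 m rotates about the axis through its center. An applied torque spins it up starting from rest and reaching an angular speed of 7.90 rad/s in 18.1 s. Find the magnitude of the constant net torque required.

τ ≈ 0.668 N·m

I = (2/3)MR² = (2/3)(6.80)(0.581)² = 1.530 kg·m².
α = Δω/Δt = (7.90 − 0)/18.1 = 0.4365 rad/s².
τ = Iα = (1.530)(0.4365) = 0.6679 N·m.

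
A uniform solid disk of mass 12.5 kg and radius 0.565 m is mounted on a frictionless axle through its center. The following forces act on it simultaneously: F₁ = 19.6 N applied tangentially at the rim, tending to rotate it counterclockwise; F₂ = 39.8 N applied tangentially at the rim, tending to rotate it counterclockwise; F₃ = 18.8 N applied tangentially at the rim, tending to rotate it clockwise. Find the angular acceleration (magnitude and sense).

α ≈ 11.5 rad/s², counterclockwise

I = ½MR² = (1/2)(12.5)(0.565)² = 1.995 kg·m².
Taking counterclockwise as positive: τ₁ = +(19.6)(0.565) = +11.07 N·m; τ₂ = +(39.8)(0.565) = +22.49 N·m; τ₃ = −(18.8)(0.565) = −10.62 N·m.
Net torque τ = 22.94 N·m.
α = τ/I = 22.94/1.995 = 11.50 rad/s².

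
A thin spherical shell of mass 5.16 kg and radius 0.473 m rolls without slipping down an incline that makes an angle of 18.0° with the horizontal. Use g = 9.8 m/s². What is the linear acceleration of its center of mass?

Translation along the incline: Mg sinθ − f = Ma.
Rotation about the center: fR = Iα with I = (2/3)MR². No-slip gives a = αR, so f = (I/R²)a = (2/3)M a.
Substituting: Mg sinθ = (1 + 0.6667)Ma, so a = g sinθ/(1 + 0.6667) = (9.8) sin 18.0° / 1.667 = 1.817 m/s².

a ≈ 1.82 m/s²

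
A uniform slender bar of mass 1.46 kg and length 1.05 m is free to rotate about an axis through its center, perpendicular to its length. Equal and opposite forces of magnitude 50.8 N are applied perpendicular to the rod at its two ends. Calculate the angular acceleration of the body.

α ≈ 398 rad/s²

I = (1/12)ML² = (1/12)(1.46)(1.05)² = 0.1341 kg·m².
The couple gives τ = F·(L/2) + F·(L/2) = F L = (50.8)(1.05) = 53.34 N·m.
Newton's second law for rotation, τ = Iα, gives α = τ/I = 53.34/0.1341 = 397.7 rad/s².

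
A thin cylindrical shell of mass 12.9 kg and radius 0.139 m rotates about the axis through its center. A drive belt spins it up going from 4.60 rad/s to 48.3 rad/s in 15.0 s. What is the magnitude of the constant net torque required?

τ ≈ 0.726 N·m

I = MR² = (12.9)(0.139)² = 0.2492 kg·m².
α = Δω/Δt = (48.3 − 4.60)/15.0 = 2.913 rad/s².
τ = Iα = (0.2492)(2.913) = 0.7261 N·m.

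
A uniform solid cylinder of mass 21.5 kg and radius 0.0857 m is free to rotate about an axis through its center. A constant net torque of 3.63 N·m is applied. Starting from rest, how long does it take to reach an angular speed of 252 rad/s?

I = ½MR² = (1/2)(21.5)(0.0857)² = 0.07895 kg·m².
α = τ/I = 3.63/0.07895 = 45.98 rad/s².
ω = αt ⇒ t = ω/α = 252/45.98 = 5.481 s.

t ≈ 5.48 s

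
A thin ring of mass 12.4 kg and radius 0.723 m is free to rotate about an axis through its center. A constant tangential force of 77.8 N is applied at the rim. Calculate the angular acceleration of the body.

I = MR² = (12.4)(0.723)² = 6.482 kg·m².
τ = F R = (77.8)(0.723) = 56.25 N·m.
From τ = Iα: α = 56.25/6.482 = 8.678 rad/s².

α ≈ 8.68 rad/s²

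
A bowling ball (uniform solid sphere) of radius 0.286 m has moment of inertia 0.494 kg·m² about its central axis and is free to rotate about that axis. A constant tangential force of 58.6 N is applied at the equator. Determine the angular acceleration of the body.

τ = F R = (58.6)(0.286) = 16.76 N·m.
Newton's second law for rotation, τ = Iα, gives α = τ/I = 16.76/0.4940 = 33.93 rad/s².

α ≈ 33.9 rad/s²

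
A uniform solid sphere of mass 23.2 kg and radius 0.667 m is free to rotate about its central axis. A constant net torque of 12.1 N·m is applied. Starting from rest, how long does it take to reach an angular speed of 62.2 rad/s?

t ≈ 21.2 s

I = (2/5)MR² = (2/5)(23.2)(0.667)² = 4.129 kg·m².
α = τ/I = 12.1/4.129 = 2.931 rad/s².
ω = αt ⇒ t = ω/α = 62.2/2.931 = 21.22 s.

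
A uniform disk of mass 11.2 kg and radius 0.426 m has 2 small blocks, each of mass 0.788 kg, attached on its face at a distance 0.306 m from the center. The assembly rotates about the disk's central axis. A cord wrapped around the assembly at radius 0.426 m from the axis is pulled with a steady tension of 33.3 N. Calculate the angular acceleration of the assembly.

α ≈ 12.2 rad/s²

I_disk = ½MR² = ½(11.2)(0.426)² = 1.016 kg·m².
I_blocks = 2·m·r² = 2(0.788)(0.306)² = 0.1476 kg·m².
Total I = 1.164 kg·m².
τ = F r = (33.3)(0.426) = 14.19 N·m.
α = τ/I = 14.19/1.164 = 12.19 rad/s².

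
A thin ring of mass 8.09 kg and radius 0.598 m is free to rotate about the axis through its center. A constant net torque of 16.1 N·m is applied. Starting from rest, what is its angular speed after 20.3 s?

ω ≈ 113 rad/s

I = MR² = (8.09)(0.598)² = 2.893 kg·m².
α = τ/I = 16.1/2.893 = 5.565 rad/s².
ω = ω₀ + αt = 0 + (5.565)(20.3) = 113.0 rad/s.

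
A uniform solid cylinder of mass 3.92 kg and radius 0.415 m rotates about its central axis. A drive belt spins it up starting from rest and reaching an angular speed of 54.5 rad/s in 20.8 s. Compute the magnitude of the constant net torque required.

I = ½MR² = (1/2)(3.92)(0.415)² = 0.3376 kg·m².
α = Δω/Δt = (54.5 − 0)/20.8 = 2.620 rad/s².
τ = Iα = (0.3376)(2.620) = 0.8845 N·m.

τ ≈ 0.884 N·m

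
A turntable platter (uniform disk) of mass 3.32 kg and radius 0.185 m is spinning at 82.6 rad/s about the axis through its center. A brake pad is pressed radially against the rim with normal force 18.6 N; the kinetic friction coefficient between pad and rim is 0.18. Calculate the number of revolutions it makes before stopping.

I = ½MR² = (1/2)(3.32)(0.185)² = 0.05681 kg·m².
Friction force f = μN = (0.18)(18.6) = 3.348 N at the rim; torque magnitude τ = fR = 0.6194 N·m, opposing ω.
|α| = τ/I = 0.6194/0.05681 = 10.90 rad/s² (deceleration).
ω² = ω₀² − 2|α|θ with ω = 0 ⇒ θ = ω₀²/(2|α|) = 312.9 rad = 49.80 rev.

≈ 49.8 revolutions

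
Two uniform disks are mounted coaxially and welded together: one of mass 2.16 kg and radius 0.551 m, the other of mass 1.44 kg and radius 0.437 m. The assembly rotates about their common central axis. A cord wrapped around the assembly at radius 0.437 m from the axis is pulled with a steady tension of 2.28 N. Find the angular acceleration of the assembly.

α ≈ 2.14 rad/s²

I = ½M₁R₁² + ½M₂R₂² = ½(2.16)(0.551)² + ½(1.44)(0.437)² = 0.4654 kg·m².
τ = F r = (2.28)(0.437) = 0.9964 N·m.
α = τ/I = 0.9964/0.4654 = 2.141 rad/s².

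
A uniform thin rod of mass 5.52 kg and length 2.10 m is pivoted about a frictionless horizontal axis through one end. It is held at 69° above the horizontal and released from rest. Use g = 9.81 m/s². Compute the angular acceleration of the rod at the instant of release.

α ≈ 2.51 rad/s²

About the pivot, I = (1/3)ML² = (1/3)(5.52)(2.10)² = 8.114 kg·m².
The weight acts at the center, a distance L/2 = 1.050 m from the pivot; τ = Mg(L/2) cos 69° = 20.38 N·m.
α = τ/I = 20.38/8.114 = 2.511 rad/s².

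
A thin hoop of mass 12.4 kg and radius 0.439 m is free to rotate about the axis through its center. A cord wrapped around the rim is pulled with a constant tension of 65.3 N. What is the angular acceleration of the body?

I = MR² = (12.4)(0.439)² = 2.390 kg·m².
τ = F R = (65.3)(0.439) = 28.67 N·m.
From τ = Iα: α = 28.67/2.390 = 12.00 rad/s².

α ≈ 12.0 rad/s²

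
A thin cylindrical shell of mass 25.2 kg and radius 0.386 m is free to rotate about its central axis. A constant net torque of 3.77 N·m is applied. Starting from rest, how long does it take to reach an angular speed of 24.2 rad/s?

t ≈ 24.1 s

I = MR² = (25.2)(0.386)² = 3.755 kg·m².
α = τ/I = 3.77/3.755 = 1.004 rad/s².
ω = αt ⇒ t = ω/α = 24.2/1.004 = 24.10 s.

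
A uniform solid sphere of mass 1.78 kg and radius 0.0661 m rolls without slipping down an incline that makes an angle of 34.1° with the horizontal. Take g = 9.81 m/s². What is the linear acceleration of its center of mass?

a ≈ 3.93 m/s²

Translation along the incline: Mg sinθ − f = Ma.
Rotation about the center: fR = Iα with I = (2/5)MR². No-slip gives a = αR, so f = (I/R²)a = (2/5)M a.
Substituting: Mg sinθ = (1 + 0.4000)Ma, so a = g sinθ/(1 + 0.4000) = (9.81) sin 34.1° / 1.400 = 3.928 m/s².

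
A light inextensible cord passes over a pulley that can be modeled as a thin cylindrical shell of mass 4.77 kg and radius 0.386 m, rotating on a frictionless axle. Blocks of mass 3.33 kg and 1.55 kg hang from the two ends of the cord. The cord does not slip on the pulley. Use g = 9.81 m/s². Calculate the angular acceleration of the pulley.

I = MR² = (4.77)(0.386)² = 0.7107 kg·m².
Heavier block: m₁g − T₁ = m₁a. Lighter block: T₂ − m₂g = m₂a.
Pulley: (T₁ − T₂)R = Iα = I(a/R), so T₁ − T₂ = (I/R²)a = 1·M_p a = 4.770·a.
Adding the three: (m₁ − m₂)g = (m₁ + m₂ + 4.770)a, so a = (3.33 − 1.55)(9.81)/(3.33 + 1.55 + 4.770) = 1.810 m/s².
α = a/R = 1.810/0.386 = 4.688 rad/s².

α ≈ 4.69 rad/s²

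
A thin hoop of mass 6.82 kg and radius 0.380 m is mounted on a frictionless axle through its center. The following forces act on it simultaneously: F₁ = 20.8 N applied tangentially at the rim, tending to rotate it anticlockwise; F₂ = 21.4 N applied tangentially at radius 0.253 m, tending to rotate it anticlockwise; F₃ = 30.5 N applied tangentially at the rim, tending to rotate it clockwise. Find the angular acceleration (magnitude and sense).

α ≈ 1.75 rad/s², anticlockwise

I = MR² = (6.82)(0.380)² = 0.9848 kg·m².
Taking anticlockwise as positive: τ₁ = +(20.8)(0.380) = +7.904 N·m; τ₂ = +(21.4)(0.253) = +5.414 N·m; τ₃ = −(30.5)(0.380) = −11.59 N·m.
Net torque τ = 1.728 N·m.
α = τ/I = 1.728/0.9848 = 1.755 rad/s².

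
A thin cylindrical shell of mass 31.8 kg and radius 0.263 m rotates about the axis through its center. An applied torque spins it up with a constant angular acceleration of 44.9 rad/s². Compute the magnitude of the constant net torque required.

I = MR² = (31.8)(0.263)² = 2.200 kg·m².
τ = Iα = (2.200)(44.90) = 98.76 N·m.

τ ≈ 98.8 N·m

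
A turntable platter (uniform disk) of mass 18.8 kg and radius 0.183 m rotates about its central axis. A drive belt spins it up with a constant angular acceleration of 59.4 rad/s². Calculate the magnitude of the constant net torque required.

τ ≈ 18.7 N·m

I = ½MR² = (1/2)(18.8)(0.183)² = 0.3148 kg·m².
τ = Iα = (0.3148)(59.40) = 18.70 N·m.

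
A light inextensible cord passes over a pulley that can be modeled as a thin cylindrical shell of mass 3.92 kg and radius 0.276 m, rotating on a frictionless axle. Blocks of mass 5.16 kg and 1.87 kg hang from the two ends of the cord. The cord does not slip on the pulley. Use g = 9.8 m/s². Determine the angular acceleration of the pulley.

I = MR² = (3.92)(0.276)² = 0.2986 kg·m².
Heavier block: m₁g − T₁ = m₁a. Lighter block: T₂ − m₂g = m₂a.
Pulley: (T₁ − T₂)R = Iα = I(a/R), so T₁ − T₂ = (I/R²)a = 1·M_p a = 3.920·a.
Adding the three: (m₁ − m₂)g = (m₁ + m₂ + 3.920)a, so a = (5.16 − 1.87)(9.8)/(5.16 + 1.87 + 3.920) = 2.944 m/s².
α = a/R = 2.944/0.276 = 10.67 rad/s².

α ≈ 10.7 rad/s²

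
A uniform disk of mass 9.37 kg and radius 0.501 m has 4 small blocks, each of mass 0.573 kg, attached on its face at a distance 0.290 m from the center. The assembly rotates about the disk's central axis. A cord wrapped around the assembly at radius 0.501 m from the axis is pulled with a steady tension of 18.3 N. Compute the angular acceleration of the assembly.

α ≈ 6.70 rad/s²

I_disk = ½MR² = ½(9.37)(0.501)² = 1.176 kg·m².
I_blocks = 4·m·r² = 4(0.573)(0.290)² = 0.1928 kg·m².
Total I = 1.369 kg·m².
τ = F r = (18.3)(0.501) = 9.168 N·m.
α = τ/I = 9.168/1.369 = 6.699 rad/s².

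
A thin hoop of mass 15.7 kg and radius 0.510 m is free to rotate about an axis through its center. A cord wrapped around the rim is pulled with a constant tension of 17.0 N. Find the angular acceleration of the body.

α ≈ 2.12 rad/s²

I = MR² = (15.7)(0.510)² = 4.084 kg·m².
τ = F R = (17.0)(0.510) = 8.670 N·m.
Newton's second law for rotation, τ = Iα, gives α = τ/I = 8.670/4.084 = 2.123 rad/s².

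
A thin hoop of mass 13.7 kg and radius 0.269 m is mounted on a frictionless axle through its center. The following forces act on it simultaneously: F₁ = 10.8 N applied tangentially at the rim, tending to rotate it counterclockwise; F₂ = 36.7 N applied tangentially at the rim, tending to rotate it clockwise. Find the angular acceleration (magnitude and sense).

α ≈ 7.03 rad/s², clockwise

I = MR² = (13.7)(0.269)² = 0.9913 kg·m².
Taking counterclockwise as positive: τ₁ = +(10.8)(0.269) = +2.905 N·m; τ₂ = −(36.7)(0.269) = −9.872 N·m.
Net torque τ = -6.967 N·m.
α = τ/I = -6.967/0.9913 = -7.028 rad/s².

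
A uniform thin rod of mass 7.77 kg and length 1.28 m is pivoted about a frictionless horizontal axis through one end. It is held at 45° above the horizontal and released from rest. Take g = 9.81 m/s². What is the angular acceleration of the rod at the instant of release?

About the pivot, I = (1/3)ML² = (1/3)(7.77)(1.28)² = 4.243 kg·m².
The weight acts at the center, a distance L/2 = 0.6400 m from the pivot; τ = Mg(L/2) cos 45° = 34.49 N·m.
α = τ/I = 34.49/4.243 = 8.129 rad/s².

α ≈ 8.13 rad/s²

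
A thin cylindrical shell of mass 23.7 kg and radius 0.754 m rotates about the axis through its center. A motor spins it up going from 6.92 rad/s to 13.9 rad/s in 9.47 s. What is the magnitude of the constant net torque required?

I = MR² = (23.7)(0.754)² = 13.47 kg·m².
α = Δω/Δt = (13.9 − 6.92)/9.47 = 0.7371 rad/s².
τ = Iα = (13.47)(0.7371) = 9.931 N·m.

τ ≈ 9.93 N·m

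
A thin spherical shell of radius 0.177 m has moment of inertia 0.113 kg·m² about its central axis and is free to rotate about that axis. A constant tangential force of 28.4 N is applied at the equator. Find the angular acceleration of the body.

τ = F R = (28.4)(0.177) = 5.027 N·m.
Newton's second law for rotation, τ = Iα, gives α = τ/I = 5.027/0.1130 = 44.48 rad/s².

α ≈ 44.5 rad/s²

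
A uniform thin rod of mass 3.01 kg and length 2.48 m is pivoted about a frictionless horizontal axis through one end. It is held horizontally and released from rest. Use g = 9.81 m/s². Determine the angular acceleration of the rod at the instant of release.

About the pivot, I = (1/3)ML² = (1/3)(3.01)(2.48)² = 6.171 kg·m².
The weight acts at the center, a distance L/2 = 1.240 m from the pivot; τ = Mg(L/2) = 36.61 N·m.
α = τ/I = 36.61/6.171 = 5.933 rad/s².
(Equivalently α = (3g/(2L)) = 5.933 rad/s².)

α ≈ 5.93 rad/s²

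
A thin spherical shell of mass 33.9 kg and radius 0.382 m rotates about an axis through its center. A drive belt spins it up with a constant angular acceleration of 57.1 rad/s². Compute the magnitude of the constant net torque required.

τ ≈ 188 N·m

I = (2/3)MR² = (2/3)(33.9)(0.382)² = 3.298 kg·m².
τ = Iα = (3.298)(57.10) = 188.3 N·m.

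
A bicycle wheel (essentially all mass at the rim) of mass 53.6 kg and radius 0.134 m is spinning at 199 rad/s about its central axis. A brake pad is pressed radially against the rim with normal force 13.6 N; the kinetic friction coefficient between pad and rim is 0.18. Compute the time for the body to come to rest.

t ≈ 584 s

I = MR² = (53.6)(0.134)² = 0.9624 kg·m².
Friction force f = μN = (0.18)(13.6) = 2.448 N at the rim; torque magnitude τ = fR = 0.3280 N·m, opposing ω.
|α| = τ/I = 0.3280/0.9624 = 0.3408 rad/s² (deceleration).
0 = ω₀ − |α|t ⇒ t = ω₀/|α| = 199/0.3408 = 583.9 s.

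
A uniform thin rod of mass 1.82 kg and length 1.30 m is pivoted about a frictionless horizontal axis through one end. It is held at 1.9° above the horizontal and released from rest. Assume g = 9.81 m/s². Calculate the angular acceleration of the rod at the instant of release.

About the pivot, I = (1/3)ML² = (1/3)(1.82)(1.30)² = 1.025 kg·m².
The weight acts at the center, a distance L/2 = 0.6500 m from the pivot; τ = Mg(L/2) cos 1.9° = 11.60 N·m.
α = τ/I = 11.60/1.025 = 11.31 rad/s².

α ≈ 11.3 rad/s²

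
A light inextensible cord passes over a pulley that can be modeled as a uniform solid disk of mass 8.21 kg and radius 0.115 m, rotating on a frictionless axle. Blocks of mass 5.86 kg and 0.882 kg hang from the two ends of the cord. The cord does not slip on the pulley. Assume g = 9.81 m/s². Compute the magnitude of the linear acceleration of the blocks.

I = ½MR² = (1/2)(8.21)(0.115)² = 0.05429 kg·m².
Heavier block: m₁g − T₁ = m₁a. Lighter block: T₂ − m₂g = m₂a.
Pulley: (T₁ − T₂)R = Iα = I(a/R), so T₁ − T₂ = (I/R²)a = (1/2)M_p a = 4.105·a.
Adding the three: (m₁ − m₂)g = (m₁ + m₂ + 4.105)a, so a = (5.86 − 0.882)(9.81)/(5.86 + 0.882 + 4.105) = 4.502 m/s².

a ≈ 4.50 m/s²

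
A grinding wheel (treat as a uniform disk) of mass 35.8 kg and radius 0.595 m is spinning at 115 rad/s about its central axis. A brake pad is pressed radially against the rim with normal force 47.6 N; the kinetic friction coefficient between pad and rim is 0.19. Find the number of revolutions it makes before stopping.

I = ½MR² = (1/2)(35.8)(0.595)² = 6.337 kg·m².
Friction force f = μN = (0.19)(47.6) = 9.044 N at the rim; torque magnitude τ = fR = 5.381 N·m, opposing ω.
|α| = τ/I = 5.381/6.337 = 0.8492 rad/s² (deceleration).
ω² = ω₀² − 2|α|θ with ω = 0 ⇒ θ = ω₀²/(2|α|) = 7787 rad = 1239 rev.

≈ 1240 revolutions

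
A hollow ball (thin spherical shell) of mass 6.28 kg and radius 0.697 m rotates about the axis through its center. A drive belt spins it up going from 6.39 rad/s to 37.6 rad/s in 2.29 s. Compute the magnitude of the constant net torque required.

τ ≈ 27.7 N·m

I = (2/3)MR² = (2/3)(6.28)(0.697)² = 2.034 kg·m².
α = Δω/Δt = (37.6 − 6.39)/2.29 = 13.63 rad/s².
τ = Iα = (2.034)(13.63) = 27.72 N·m.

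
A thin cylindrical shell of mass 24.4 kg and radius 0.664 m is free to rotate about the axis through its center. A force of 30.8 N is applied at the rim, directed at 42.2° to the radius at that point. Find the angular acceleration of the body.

I = MR² = (24.4)(0.664)² = 10.76 kg·m².
Only the tangential component produces torque: τ = F R sinθ = (30.8)(0.664) sin 42.2° = 13.74 N·m.
Newton's second law for rotation, τ = Iα, gives α = τ/I = 13.74/10.76 = 1.277 rad/s².

α ≈ 1.28 rad/s²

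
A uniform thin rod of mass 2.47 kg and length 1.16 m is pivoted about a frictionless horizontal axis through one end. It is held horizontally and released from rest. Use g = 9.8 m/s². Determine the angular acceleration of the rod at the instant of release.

α ≈ 12.7 rad/s²

About the pivot, I = (1/3)ML² = (1/3)(2.47)(1.16)² = 1.108 kg·m².
The weight acts at the center, a distance L/2 = 0.5800 m from the pivot; τ = Mg(L/2) = 14.04 N·m.
α = τ/I = 14.04/1.108 = 12.67 rad/s².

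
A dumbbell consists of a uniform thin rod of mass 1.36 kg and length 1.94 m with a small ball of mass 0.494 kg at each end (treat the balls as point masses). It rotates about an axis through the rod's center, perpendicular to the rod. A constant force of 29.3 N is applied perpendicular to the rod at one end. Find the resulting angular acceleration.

α ≈ 21.0 rad/s²

I_rod = (1/12)ML² = (1/12)(1.36)(1.94)² = 0.4265 kg·m².
I_balls = 2·m·(L/2)² = 2(0.494)(0.9700)² = 0.9296 kg·m².
Total I = 1.356 kg·m².
τ = F·(L/2) = (29.3)(0.970) = 28.42 N·m.
α = τ/I = 28.42/1.356 = 20.96 rad/s².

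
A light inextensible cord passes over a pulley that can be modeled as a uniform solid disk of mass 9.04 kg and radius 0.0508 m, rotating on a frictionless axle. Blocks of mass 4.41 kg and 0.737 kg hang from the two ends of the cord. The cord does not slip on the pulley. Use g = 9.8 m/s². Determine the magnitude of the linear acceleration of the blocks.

a ≈ 3.72 m/s²

I = ½MR² = (1/2)(9.04)(0.0508)² = 0.01166 kg·m².
Heavier block: m₁g − T₁ = m₁a. Lighter block: T₂ − m₂g = m₂a.
Pulley: (T₁ − T₂)R = Iα = I(a/R), so T₁ − T₂ = (I/R²)a = (1/2)M_p a = 4.520·a.
Adding the three: (m₁ − m₂)g = (m₁ + m₂ + 4.520)a, so a = (4.41 − 0.737)(9.8)/(4.41 + 0.737 + 4.520) = 3.724 m/s².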